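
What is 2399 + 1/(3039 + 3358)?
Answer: 15346404/6397 ≈ 2399.0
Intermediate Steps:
2399 + 1/(3039 + 3358) = 2399 + 1/6397 = 15346404/6397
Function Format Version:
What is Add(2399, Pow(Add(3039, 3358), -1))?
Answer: Rational(15346404, 6397) ≈ 2399.0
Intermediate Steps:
Add(2399, Pow(Add(3039, 3358), -1)) = Add(2399, Pow(6397, -1)) = Add(2399, Rational(1, 6397)) = Rational(15346404, 6397)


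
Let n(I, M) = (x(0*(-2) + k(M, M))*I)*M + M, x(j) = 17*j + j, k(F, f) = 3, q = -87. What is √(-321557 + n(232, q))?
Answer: 2*I*√352895 ≈ 1188.1*I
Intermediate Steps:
x(j) = 18*j
n(I, M) = M + 54*I*M (n(I, M) = ((18*(0*(-2) + 3))*I)*M + M = ((18*(0 + 3))*I)*M + M = ((18*3)*I)*M + M = (54*I)*M + M = 54*I*M + M = M + 54*I*M)
√(-321557 + n(232, q)) = √(-321557 - 87*(1 + 54*232)) = √(-321557 - 87*(1 + 12528)) = √(-321557 - 87*12529) = √(-321557 - 1090023) = √(-1411580) = 2*I*√352895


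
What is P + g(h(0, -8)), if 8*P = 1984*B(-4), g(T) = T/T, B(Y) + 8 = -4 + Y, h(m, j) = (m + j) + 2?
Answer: -3967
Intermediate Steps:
h(m, j) = 2 + j + m (h(m, j) = (j + m) + 2 = 2 + j + m)
B(Y) = -12 + Y (B(Y) = -8 + (-4 + Y) = -12 + Y)
g(T) = 1
P = -3968 (P = (1984*(-12 - 4))/8 = (1984*(-16))/8 = (⅛)*(-31744) = -3968)
P + g(h(0, -8)) = -3968 + 1 = -3967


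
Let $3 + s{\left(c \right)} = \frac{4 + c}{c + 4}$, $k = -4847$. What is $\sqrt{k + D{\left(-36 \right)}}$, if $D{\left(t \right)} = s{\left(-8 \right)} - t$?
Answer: $i \sqrt{4813} \approx 69.376 i$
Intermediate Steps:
$s{\left(c \right)} = -2$ ($s{\left(c \right)} = -3 + \frac{4 + c}{c + 4} = -3 + \frac{4 + c}{4 + c} = -3 + 1 = -2$)
$D{\left(t \right)} = -2 - t$
$\sqrt{k + D{\left(-36 \right)}} = \sqrt{-4847 - -34} = \sqrt{-4847 + \left(-2 + 36\right)} = \sqrt{-4847 + 34} = \sqrt{-4813} = i \sqrt{4813}$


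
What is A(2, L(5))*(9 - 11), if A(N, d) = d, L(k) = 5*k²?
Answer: -250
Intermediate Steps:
A(2, L(5))*(9 - 11) = (5*5²)*(9 - 11) = (5*25)*(-2) = 125*(-2) = -250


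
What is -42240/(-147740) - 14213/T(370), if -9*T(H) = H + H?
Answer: 946485759/5466380 ≈ 173.15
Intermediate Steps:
T(H) = -2*H/9 (T(H) = -(H + H)/9 = -2*H/9)
-42240/(-147740) - 14213/T(370) = -42240/(-147740) - 14213/((-2/9*370)) = -42240*(-1/147740) - 14213/(-740/9) = 2112/7387 - 14213*(-9/740) = 2112/7387 + 127917/740 = 946485759/5466380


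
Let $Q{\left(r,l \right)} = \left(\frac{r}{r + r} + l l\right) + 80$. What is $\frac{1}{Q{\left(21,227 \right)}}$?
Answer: $\frac{2}{103219} \approx 1.9376 \cdot 10^{-5}$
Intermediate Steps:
$Q{\left(r,l \right)} = \frac{161}{2} + l^{2}$ ($Q{\left(r,l \right)} = \left(\frac{r}{2 r} + l^{2}\right) + 80 = \left(\frac{1}{2 r} r + l^{2}\right) + 80 = \left(\frac{1}{2} + l^{2}\right) + 80 = \frac{161}{2} + l^{2}$)
$\frac{1}{Q{\left(21,227 \right)}} = \frac{1}{\frac{161}{2} + 227^{2}} = \frac{1}{\frac{161}{2} + 51529} = \frac{1}{\frac{103219}{2}} = \frac{2}{103219}$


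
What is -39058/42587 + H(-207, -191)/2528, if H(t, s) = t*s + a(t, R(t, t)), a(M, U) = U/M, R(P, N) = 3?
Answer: 27341646367/1857133896 ≈ 14.722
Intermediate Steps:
H(t, s) = 3/t + s*t (H(t, s) = t*s + 3/t = s*t + 3/t = 3/t + s*t)
-39058/42587 + H(-207, -191)/2528 = -39058/42587 + (3/(-207) - 191*(-207))/2528 = -39058*1/42587 + (3*(-1/207) + 39537)*(1/2528) = -39058/42587 + (-1/69 + 39537)*(1/2528) = -39058/42587 + (2728052/69)*(1/2528) = -39058/42587 + 682013/43608 = 27341646367/1857133896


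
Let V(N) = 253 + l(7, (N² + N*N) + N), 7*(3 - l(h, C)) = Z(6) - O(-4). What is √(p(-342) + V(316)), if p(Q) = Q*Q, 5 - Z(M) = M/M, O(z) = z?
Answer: 2*√1435931/7 ≈ 342.37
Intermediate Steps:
Z(M) = 4 (Z(M) = 5 - M/M = 5 - 1*1 = 5 - 1 = 4)
l(h, C) = 13/7 (l(h, C) = 3 - (4 - 1*(-4))/7 = 3 - (4 + 4)/7 = 3 - ⅐*8 = 3 - 8/7 = 13/7)
p(Q) = Q²
V(N) = 1784/7 (V(N) = 253 + 13/7 = 1784/7)
√(p(-342) + V(316)) = √((-342)² + 1784/7) = √(116964 + 1784/7) = √(820532/7) = 2*√1435931/7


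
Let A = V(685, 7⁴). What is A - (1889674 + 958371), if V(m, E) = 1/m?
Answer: -1950910824/685 ≈ -2.8480e+6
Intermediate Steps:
A = 1/685 ≈ 0.0014599
A - (1889674 + 958371) = 1/685 - (1889674 + 958371) = 1/685 - 1*2848045 = 1/685 - 2848045 = -1950910824/685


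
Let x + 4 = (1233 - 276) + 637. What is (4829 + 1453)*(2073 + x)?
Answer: 23010966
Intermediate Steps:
x = 1590 (x = -4 + ((1233 - 276) + 637) = -4 + (957 + 637) = -4 + 1594 = 1590)
(4829 + 1453)*(2073 + x) = (4829 + 1453)*(2073 + 1590) = 6282*3663 = 23010966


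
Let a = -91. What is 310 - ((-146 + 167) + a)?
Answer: 380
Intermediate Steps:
310 - ((-146 + 167) + a) = 310 - ((-146 + 167) - 91) = 310 - (21 - 91) = 310 - 1*(-70) = 310 + 70 = 380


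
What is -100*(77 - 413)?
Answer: 33600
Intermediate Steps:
-100*(77 - 413) = -100*(-336) = 33600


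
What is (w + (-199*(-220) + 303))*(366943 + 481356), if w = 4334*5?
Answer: 55778204147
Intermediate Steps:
w = 21670
(w + (-199*(-220) + 303))*(366943 + 481356) = (21670 + (-199*(-220) + 303))*(366943 + 481356) = (21670 + (43780 + 303))*848299 = (21670 + 44083)*848299 = 65753*848299 = 55778204147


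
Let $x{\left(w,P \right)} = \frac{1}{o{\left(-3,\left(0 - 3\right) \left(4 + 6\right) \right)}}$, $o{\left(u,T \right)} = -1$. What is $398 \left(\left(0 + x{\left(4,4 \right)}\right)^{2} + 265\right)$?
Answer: $105868$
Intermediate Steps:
$x{\left(w,P \right)} = -1$ ($x{\left(w,P \right)} = \frac{1}{-1} = -1$)
$398 \left(\left(0 + x{\left(4,4 \right)}\right)^{2} + 265\right) = 398 \left(\left(0 - 1\right)^{2} + 265\right) = 398 \left(\left(-1\right)^{2} + 265\right) = 398 \left(1 + 265\right) = 398 \cdot 266 = 105868$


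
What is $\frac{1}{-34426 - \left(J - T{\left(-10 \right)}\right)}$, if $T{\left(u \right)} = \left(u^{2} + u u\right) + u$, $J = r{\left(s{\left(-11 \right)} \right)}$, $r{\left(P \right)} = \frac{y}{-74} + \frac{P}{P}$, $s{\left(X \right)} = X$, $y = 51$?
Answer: $- \frac{74}{2533487} \approx -2.9209 \cdot 10^{-5}$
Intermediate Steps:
$r{\left(P \right)} = \frac{23}{74}$ ($r{\left(P \right)} = \frac{51}{-74} + \frac{P}{P} = 51 \left(- \frac{1}{74}\right) + 1 = - \frac{51}{74} + 1 = \frac{23}{74}$)
$J = \frac{23}{74} \approx 0.31081$
$T{\left(u \right)} = u + 2 u^{2}$ ($T{\left(u \right)} = \left(u^{2} + u^{2}\right) + u = 2 u^{2} + u = u + 2 u^{2}$)
$\frac{1}{-34426 - \left(J - T{\left(-10 \right)}\right)} = \frac{1}{-34426 - \left(\frac{23}{74} + 10 \left(1 + 2 \left(-10\right)\right)\right)} = \frac{1}{-34426 - \left(\frac{23}{74} + 10 \left(1 - 20\right)\right)} = \frac{1}{-34426 - - \frac{14037}{74}} = \frac{1}{-34426 + \left(190 - \frac{23}{74}\right)} = \frac{1}{-34426 + \frac{14037}{74}} = \frac{1}{- \frac{2533487}{74}} = - \frac{74}{2533487}$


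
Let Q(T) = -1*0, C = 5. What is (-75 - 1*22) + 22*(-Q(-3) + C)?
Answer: 13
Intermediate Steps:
Q(T) = 0
(-75 - 1*22) + 22*(-Q(-3) + C) = (-75 - 1*22) + 22*(-1*0 + 5) = (-75 - 22) + 22*(0 + 5) = -97 + 22*5 = -97 + 110 = 13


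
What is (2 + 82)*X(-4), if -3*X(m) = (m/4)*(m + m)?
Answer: -224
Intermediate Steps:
X(m) = -m²/6 (X(m) = -m/4*(m + m)/3 = -m*(¼)*2*m/3 = -m/4*2*m/3 = -m²/6)
(2 + 82)*X(-4) = (2 + 82)*(-⅙*(-4)²) = 84*(-⅙*16) = 84*(-8/3) = -224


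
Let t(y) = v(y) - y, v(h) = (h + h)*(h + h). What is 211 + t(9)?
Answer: 526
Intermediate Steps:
v(h) = 4*h**2 (v(h) = (2*h)*(2*h) = 4*h**2)
t(y) = -y + 4*y**2 (t(y) = 4*y**2 - y = -y + 4*y**2)
211 + t(9) = 211 + 9*(-1 + 4*9) = 211 + 9*(-1 + 36) = 211 + 9*35 = 211 + 315 = 526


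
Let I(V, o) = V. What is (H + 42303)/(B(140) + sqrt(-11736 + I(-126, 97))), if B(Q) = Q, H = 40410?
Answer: 5789910/15731 - 248139*I*sqrt(1318)/31462 ≈ 368.06 - 286.33*I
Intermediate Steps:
(H + 42303)/(B(140) + sqrt(-11736 + I(-126, 97))) = (40410 + 42303)/(140 + sqrt(-11736 - 126)) = 82713/(140 + sqrt(-11862)) = 82713/(140 + 3*I*sqrt(1318))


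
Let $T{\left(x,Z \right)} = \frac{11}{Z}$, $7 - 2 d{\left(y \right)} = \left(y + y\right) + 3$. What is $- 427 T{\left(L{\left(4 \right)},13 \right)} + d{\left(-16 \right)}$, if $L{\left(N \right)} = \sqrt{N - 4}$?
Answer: $- \frac{4463}{13} \approx -343.31$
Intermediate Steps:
$L{\left(N \right)} = \sqrt{-4 + N}$
$d{\left(y \right)} = 2 - y$ ($d{\left(y \right)} = \frac{7}{2} - \frac{\left(y + y\right) + 3}{2} = \frac{7}{2} - \frac{2 y + 3}{2} = \frac{7}{2} - \frac{3 + 2 y}{2} = \frac{7}{2} - \left(\frac{3}{2} + y\right) = 2 - y$)
$- 427 T{\left(L{\left(4 \right)},13 \right)} + d{\left(-16 \right)} = - 427 \cdot \frac{11}{13} + \left(2 - -16\right) = - 427 \cdot 11 \cdot \frac{1}{13} + \left(2 + 16\right) = \left(-427\right) \frac{11}{13} + 18 = - \frac{4697}{13} + 18 = - \frac{4463}{13}$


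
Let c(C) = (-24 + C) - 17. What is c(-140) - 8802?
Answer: -8983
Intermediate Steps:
c(C) = -41 + C
c(-140) - 8802 = (-41 - 140) - 8802 = -181 - 8802 = -8983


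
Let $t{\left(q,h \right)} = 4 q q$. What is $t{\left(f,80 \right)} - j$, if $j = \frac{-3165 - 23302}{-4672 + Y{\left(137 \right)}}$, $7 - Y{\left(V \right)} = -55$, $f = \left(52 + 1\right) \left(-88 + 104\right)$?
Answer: $\frac{13260251293}{4610} \approx 2.8764 \cdot 10^{6}$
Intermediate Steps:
$f = 848$ ($f = 53 \cdot 16 = 848$)
$Y{\left(V \right)} = 62$ ($Y{\left(V \right)} = 7 - -55 = 7 + 55 = 62$)
$t{\left(q,h \right)} = 4 q^{2}$
$j = \frac{26467}{4610}$ ($j = \frac{-3165 - 23302}{-4672 + 62} = - \frac{26467}{-4610} = \left(-26467\right) \left(- \frac{1}{4610}\right) = \frac{26467}{4610} \approx 5.7412$)
$t{\left(f,80 \right)} - j = 4 \cdot 848^{2} - \frac{26467}{4610} = 4 \cdot 719104 - \frac{26467}{4610} = 2876416 - \frac{26467}{4610} = \frac{13260251293}{4610}$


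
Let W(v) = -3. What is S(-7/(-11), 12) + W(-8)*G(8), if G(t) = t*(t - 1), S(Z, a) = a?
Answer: -156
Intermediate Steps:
G(t) = t*(-1 + t)
S(-7/(-11), 12) + W(-8)*G(8) = 12 - 24*(-1 + 8) = 12 - 24*7 = 12 - 3*56 = 12 - 168 = -156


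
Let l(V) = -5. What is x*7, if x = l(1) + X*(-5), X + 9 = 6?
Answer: 70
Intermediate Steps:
X = -3 (X = -9 + 6 = -3)
x = 10 (x = -5 - 3*(-5) = -5 + 15 = 10)
x*7 = 10*7 = 70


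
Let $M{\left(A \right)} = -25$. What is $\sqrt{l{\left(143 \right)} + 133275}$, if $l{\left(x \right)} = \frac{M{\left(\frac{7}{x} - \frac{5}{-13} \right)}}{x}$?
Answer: $\frac{10 \sqrt{27253369}}{143} \approx 365.07$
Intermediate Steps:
$l{\left(x \right)} = - \frac{25}{x}$
$\sqrt{l{\left(143 \right)} + 133275} = \sqrt{- \frac{25}{143} + 133275} = \sqrt{\frac{19058300}{143}} = \frac{10 \sqrt{27253369}}{143}$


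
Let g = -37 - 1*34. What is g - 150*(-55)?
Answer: 8179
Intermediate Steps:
g = -71 (g = -37 - 34 = -71)
g - 150*(-55) = -71 - 150*(-55) = -71 + 8250 = 8179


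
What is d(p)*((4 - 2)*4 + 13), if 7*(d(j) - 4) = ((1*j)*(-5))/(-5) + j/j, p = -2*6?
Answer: 51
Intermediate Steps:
p = -12
d(j) = 29/7 + j/7 (d(j) = 4 + (((1*j)*(-5))/(-5) + j/j)/7 = 4 + ((j*(-5))*(-⅕) + 1)/7 = 4 + (-5*j*(-⅕) + 1)/7 = 4 + (j + 1)/7 = 4 + (1 + j)/7 = 4 + (⅐ + j/7) = 29/7 + j/7)
d(p)*((4 - 2)*4 + 13) = (29/7 + (⅐)*(-12))*((4 - 2)*4 + 13) = (29/7 - 12/7)*(2*4 + 13) = 17*(8 + 13)/7 = (17/7)*21 = 51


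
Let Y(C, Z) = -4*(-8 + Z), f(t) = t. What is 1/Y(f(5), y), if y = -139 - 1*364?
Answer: 1/2044 ≈ 0.00048924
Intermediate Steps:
y = -503 (y = -139 - 364 = -503)
Y(C, Z) = 32 - 4*Z
1/Y(f(5), y) = 1/(32 - 4*(-503)) = 1/(32 + 2012) = 1/2044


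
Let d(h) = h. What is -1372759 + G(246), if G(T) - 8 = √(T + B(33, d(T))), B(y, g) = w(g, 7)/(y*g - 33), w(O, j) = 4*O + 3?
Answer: -1372751 + √36481445/385 ≈ -1.3727e+6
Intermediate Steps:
w(O, j) = 3 + 4*O
B(y, g) = (3 + 4*g)/(-33 + g*y) (B(y, g) = (3 + 4*g)/(y*g - 33) = (3 + 4*g)/(g*y - 33) = (3 + 4*g)/(-33 + g*y))
G(T) = 8 + √(T + (3 + 4*T)/(-33 + 33*T)) (G(T) = 8 + √(T + (3 + 4*T)/(-33 + T*33)) = 8 + √(T + (3 + 4*T)/(-33 + 33*T)))
-1372759 + G(246) = -1372759 + (8 + √33*√((3 - 29*246 + 33*246²)/(-1 + 246))/33) = -1372759 + (8 + √33*√((3 - 7134 + 33*60516)/245)/33) = -1372759 + (8 + √33*√((3 - 7134 + 1997028)/245)/33) = -1372759 + (8 + √33*√((1/245)*1989897)/33) = -1372759 + (8 + √33*√(284271/35)/33) = -1372759 + (8 + √33*(√9949485/35)/33) = -1372759 + (8 + √36481445/385) = -1372751 + √36481445/385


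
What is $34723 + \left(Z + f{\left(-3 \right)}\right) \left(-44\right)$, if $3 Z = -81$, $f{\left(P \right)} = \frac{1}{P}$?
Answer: $\frac{107777}{3} \approx 35926.0$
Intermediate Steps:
$Z = -27$ ($Z = \frac{1}{3} \left(-81\right) = -27$)
$34723 + \left(Z + f{\left(-3 \right)}\right) \left(-44\right) = 34723 + \left(-27 + \frac{1}{-3}\right) \left(-44\right) = 34723 + \left(-27 - \frac{1}{3}\right) \left(-44\right) = 34723 - - \frac{3608}{3} = 34723 + \frac{3608}{3} = \frac{107777}{3}$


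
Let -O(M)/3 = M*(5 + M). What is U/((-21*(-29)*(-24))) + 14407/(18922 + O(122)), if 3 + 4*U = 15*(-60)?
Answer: -4865501/9590880 ≈ -0.50731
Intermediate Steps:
O(M) = -3*M*(5 + M)
U = -903/4 (U = -3/4 + (15*(-60))/4 = -3/4 + (1/4)*(-900) = -3/4 - 225 = -903/4 ≈ -225.75)
U/((-21*(-29)*(-24))) + 14407/(18922 + O(122)) = -903/(4*(-21*(-29)*(-24))) + 14407/(18922 - 3*122*(5 + 122)) = -903/(4*(609*(-24))) + 14407/(18922 - 3*122*127) = -903/4/(-14616) + 14407/(18922 - 46482) = -903/4*(-1/14616) + 14407/(-27560) = 43/2784 + 14407*(-1/27560) = 43/2784 - 14407/27560 = -4865501/9590880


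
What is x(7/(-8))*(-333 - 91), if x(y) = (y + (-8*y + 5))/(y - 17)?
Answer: 37736/143 ≈ 263.89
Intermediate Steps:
x(y) = (5 - 7*y)/(-17 + y) (x(y) = (y + (5 - 8*y))/(-17 + y) = (5 - 7*y)/(-17 + y))
x(7/(-8))*(-333 - 91) = ((5 - 49/(-8))/(-17 + 7/(-8)))*(-333 - 91) = ((5 - 49*(-1)/8)/(-17 + 7*(-⅛)))*(-424) = ((5 - 7*(-7/8))/(-17 - 7/8))*(-424) = ((5 + 49/8)/(-143/8))*(-424) = -8/143*89/8*(-424) = -89/143*(-424) = 37736/143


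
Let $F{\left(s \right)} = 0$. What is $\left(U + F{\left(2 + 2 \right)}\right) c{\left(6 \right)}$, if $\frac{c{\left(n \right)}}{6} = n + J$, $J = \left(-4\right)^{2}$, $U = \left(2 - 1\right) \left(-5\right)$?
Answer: $-660$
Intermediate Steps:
$U = -5$ ($U = 1 \left(-5\right) = -5$)
$J = 16$
$c{\left(n \right)} = 96 + 6 n$ ($c{\left(n \right)} = 6 \left(n + 16\right) = 6 \left(16 + n\right) = 96 + 6 n$)
$\left(U + F{\left(2 + 2 \right)}\right) c{\left(6 \right)} = \left(-5 + 0\right) \left(96 + 6 \cdot 6\right) = - 5 \left(96 + 36\right) = \left(-5\right) 132 = -660$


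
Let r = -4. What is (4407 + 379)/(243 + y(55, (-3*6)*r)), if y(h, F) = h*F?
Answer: 4786/4203 ≈ 1.1387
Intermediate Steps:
y(h, F) = F*h
(4407 + 379)/(243 + y(55, (-3*6)*r)) = (4407 + 379)/(243 + (-3*6*(-4))*55) = 4786/(243 - 18*(-4)*55) = 4786/(243 + 72*55) = 4786/(243 + 3960) = 4786/4203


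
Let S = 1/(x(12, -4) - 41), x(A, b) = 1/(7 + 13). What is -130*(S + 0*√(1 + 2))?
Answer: 200/63 ≈ 3.1746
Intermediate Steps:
x(A, b) = 1/20
S = -20/819 (S = 1/(1/20 - 41) = 1/(-819/20) = -20/819 ≈ -0.024420)
-130*(S + 0*√(1 + 2)) = -130*(-20/819 + 0*√(1 + 2)) = -130*(-20/819 + 0*√3) = -130*(-20/819 + 0) = -130*(-20/819) = 200/63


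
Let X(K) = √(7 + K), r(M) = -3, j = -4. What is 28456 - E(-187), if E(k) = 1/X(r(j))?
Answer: 56911/2 ≈ 28456.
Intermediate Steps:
E(k) = ½ (E(k) = 1/(√(7 - 3)) = 1/(√4) = 1/2 = ½)
28456 - E(-187) = 28456 - 1*½ = 28456 - ½ = 56911/2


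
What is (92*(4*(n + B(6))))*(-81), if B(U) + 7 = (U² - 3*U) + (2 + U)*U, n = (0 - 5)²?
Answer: -2503872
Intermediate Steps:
n = 25 (n = (-5)² = 25)
B(U) = -7 + U² - 3*U + U*(2 + U) (B(U) = -7 + ((U² - 3*U) + (2 + U)*U) = -7 + ((U² - 3*U) + U*(2 + U)) = -7 + (U² - 3*U + U*(2 + U)) = -7 + U² - 3*U + U*(2 + U))
(92*(4*(n + B(6))))*(-81) = (92*(4*(25 + (-7 - 1*6 + 2*6²))))*(-81) = (92*(4*(25 + (-7 - 6 + 2*36))))*(-81) = (92*(4*(25 + (-7 - 6 + 72))))*(-81) = (92*(4*(25 + 59)))*(-81) = (92*(4*84))*(-81) = (92*336)*(-81) = 30912*(-81) = -2503872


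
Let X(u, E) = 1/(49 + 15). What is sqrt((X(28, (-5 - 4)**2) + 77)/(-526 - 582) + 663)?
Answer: 9*sqrt(160761659)/4432 ≈ 25.747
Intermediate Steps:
X(u, E) = 1/64
sqrt((X(28, (-5 - 4)**2) + 77)/(-526 - 582) + 663) = sqrt((1/64 + 77)/(-526 - 582) + 663) = sqrt((4929/64)/(-1108) + 663) = sqrt((4929/64)*(-1/1108) + 663) = sqrt(-4929/70912 + 663) = sqrt(47009727/70912) = 9*sqrt(160761659)/4432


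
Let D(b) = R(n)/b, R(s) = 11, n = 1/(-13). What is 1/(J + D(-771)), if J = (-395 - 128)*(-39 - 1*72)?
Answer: 771/44758852 ≈ 1.7226e-5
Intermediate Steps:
n = -1/13 ≈ -0.076923
D(b) = 11/b
J = 58053 (J = -523*(-39 - 72) = -523*(-111) = 58053)
1/(J + D(-771)) = 1/(58053 + 11/(-771)) = 1/(58053 + 11*(-1/771)) = 1/(58053 - 11/771) = 1/(44758852/771) = 771/44758852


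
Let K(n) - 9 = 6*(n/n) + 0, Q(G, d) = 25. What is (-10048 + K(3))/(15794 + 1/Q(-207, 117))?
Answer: -250825/394851 ≈ -0.63524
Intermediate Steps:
K(n) = 15 (K(n) = 9 + (6*(n/n) + 0) = 9 + (6*1 + 0) = 9 + (6 + 0) = 9 + 6 = 15)
(-10048 + K(3))/(15794 + 1/Q(-207, 117)) = (-10048 + 15)/(15794 + 1/25) = -10033/(15794 + 1/25) = -10033/394851/25 = -10033*25/394851 = -250825/394851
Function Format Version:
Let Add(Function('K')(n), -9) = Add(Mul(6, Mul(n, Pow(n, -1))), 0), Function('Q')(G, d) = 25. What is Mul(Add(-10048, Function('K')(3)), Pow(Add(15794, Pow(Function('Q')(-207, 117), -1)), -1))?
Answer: Rational(-250825, 394851) ≈ -0.63524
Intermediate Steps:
Function('K')(n) = 15 (Function('K')(n) = Add(9, Add(Mul(6, Mul(n, Pow(n, -1))), 0)) = Add(9, Add(Mul(6, 1), 0)) = Add(9, Add(6, 0)) = Add(9, 6) = 15)
Mul(Add(-10048, Function('K')(3)), Pow(Add(15794, Pow(Function('Q')(-207, 117), -1)), -1)) = Mul(Add(-10048, 15), Pow(Add(15794, Pow(25, -1)), -1)) = Mul(-10033, Pow(Add(15794, Rational(1, 25)), -1)) = Mul(-10033, Pow(Rational(394851, 25), -1)) = Mul(-10033, Rational(25, 394851)) = Rational(-250825, 394851)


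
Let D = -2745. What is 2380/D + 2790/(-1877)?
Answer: -2425162/1030473 ≈ -2.3534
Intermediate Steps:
2380/D + 2790/(-1877) = 2380/(-2745) + 2790/(-1877) = 2380*(-1/2745) + 2790*(-1/1877) = -476/549 - 2790/1877 = -2425162/1030473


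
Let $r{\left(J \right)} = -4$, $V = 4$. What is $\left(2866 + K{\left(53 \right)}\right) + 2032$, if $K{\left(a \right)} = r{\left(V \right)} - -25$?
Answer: $4919$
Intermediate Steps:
$K{\left(a \right)} = 21$ ($K{\left(a \right)} = -4 - -25 = -4 + 25 = 21$)
$\left(2866 + K{\left(53 \right)}\right) + 2032 = \left(2866 + 21\right) + 2032 = 2887 + 2032 = 4919$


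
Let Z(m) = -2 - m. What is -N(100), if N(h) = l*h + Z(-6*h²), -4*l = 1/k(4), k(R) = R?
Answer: -239967/4 ≈ -59992.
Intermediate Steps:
l = -1/16 (l = -¼/4 = -¼*¼ = -1/16 ≈ -0.062500)
N(h) = -2 + 6*h² - h/16 (N(h) = -h/16 + (-2 - (-6)*h²) = -h/16 + (-2 + 6*h²) = -2 + 6*h² - h/16)
-N(100) = -(-2 + 6*100² - 1/16*100) = -(-2 + 6*10000 - 25/4) = -(-2 + 60000 - 25/4) = -1*239967/4 = -239967/4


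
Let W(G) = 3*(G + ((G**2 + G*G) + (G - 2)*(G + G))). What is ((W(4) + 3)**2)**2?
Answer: 639128961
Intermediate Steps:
W(G) = 3*G + 6*G**2 + 6*G*(-2 + G) (W(G) = 3*(G + ((G**2 + G**2) + (-2 + G)*(2*G))) = 3*(G + (2*G**2 + 2*G*(-2 + G))) = 3*(G + 2*G**2 + 2*G*(-2 + G)) = 3*G + 6*G**2 + 6*G*(-2 + G))
((W(4) + 3)**2)**2 = ((3*4*(-3 + 4*4) + 3)**2)**2 = ((3*4*(-3 + 16) + 3)**2)**2 = ((3*4*13 + 3)**2)**2 = ((156 + 3)**2)**2 = (159**2)**2 = 25281**2 = 639128961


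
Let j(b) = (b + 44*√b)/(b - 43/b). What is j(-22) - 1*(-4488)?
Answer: 1979692/441 - 968*I*√22/441 ≈ 4489.1 - 10.296*I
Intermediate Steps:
j(b) = (b + 44*√b)/(b - 43/b)
j(-22) - 1*(-4488) = ((-22)² + 44*(-22)^(3/2))/(-43 + (-22)²) - 1*(-4488) = (484 + 44*(-22*I*√22))/(-43 + 484) + 4488 = (484 - 968*I*√22)/441 + 4488 = (484/441 - 968*I*√22/441) + 4488 = 1979692/441 - 968*I*√22/441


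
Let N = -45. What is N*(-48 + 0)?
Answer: 2160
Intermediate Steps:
N*(-48 + 0) = -45*(-48 + 0) = -45*(-48) = 2160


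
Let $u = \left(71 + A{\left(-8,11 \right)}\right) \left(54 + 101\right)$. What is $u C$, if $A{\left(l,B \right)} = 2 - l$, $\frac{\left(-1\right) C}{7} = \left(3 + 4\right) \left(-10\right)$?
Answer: $6151950$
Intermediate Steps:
$C = 490$ ($C = - 7 \left(3 + 4\right) \left(-10\right) = - 7 \cdot 7 \left(-10\right) = \left(-7\right) \left(-70\right) = 490$)
$u = 12555$ ($u = \left(71 + \left(2 - -8\right)\right) \left(54 + 101\right) = \left(71 + \left(2 + 8\right)\right) 155 = \left(71 + 10\right) 155 = 81 \cdot 155 = 12555$)
$u C = 12555 \cdot 490 = 6151950$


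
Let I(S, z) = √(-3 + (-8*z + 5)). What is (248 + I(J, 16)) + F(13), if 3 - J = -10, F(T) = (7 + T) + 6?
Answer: 274 + 3*I*√14 ≈ 274.0 + 11.225*I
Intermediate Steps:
F(T) = 13 + T
J = 13 (J = 3 - 1*(-10) = 3 + 10 = 13)
I(S, z) = √(2 - 8*z) (I(S, z) = √(-3 + (5 - 8*z)) = √(2 - 8*z))
(248 + I(J, 16)) + F(13) = (248 + √(2 - 8*16)) + (13 + 13) = (248 + √(2 - 128)) + 26 = (248 + √(-126)) + 26 = (248 + 3*I*√14) + 26 = 274 + 3*I*√14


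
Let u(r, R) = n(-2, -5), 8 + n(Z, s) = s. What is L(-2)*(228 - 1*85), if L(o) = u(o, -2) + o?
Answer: -2145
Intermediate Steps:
n(Z, s) = -8 + s
u(r, R) = -13 (u(r, R) = -8 - 5 = -13)
L(o) = -13 + o
L(-2)*(228 - 1*85) = (-13 - 2)*(228 - 1*85) = -15*(228 - 85) = -15*143 = -2145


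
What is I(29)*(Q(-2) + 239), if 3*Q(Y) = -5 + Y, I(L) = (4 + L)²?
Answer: 257730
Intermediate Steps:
Q(Y) = -5/3 + Y/3 (Q(Y) = (-5 + Y)/3 = -5/3 + Y/3)
I(29)*(Q(-2) + 239) = (4 + 29)²*((-5/3 + (⅓)*(-2)) + 239) = 33²*((-5/3 - ⅔) + 239) = 1089*(-7/3 + 239) = 1089*(710/3) = 257730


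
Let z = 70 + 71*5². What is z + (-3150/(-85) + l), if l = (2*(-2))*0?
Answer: 31995/17 ≈ 1882.1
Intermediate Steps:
l = 0 (l = -4*0 = 0)
z = 1845 (z = 70 + 71*25 = 70 + 1775 = 1845)
z + (-3150/(-85) + l) = 1845 + (-3150/(-85) + 0) = 1845 + (-3150*(-1)/85 + 0) = 1845 + (-105*(-6/17) + 0) = 1845 + (630/17 + 0) = 1845 + 630/17 = 31995/17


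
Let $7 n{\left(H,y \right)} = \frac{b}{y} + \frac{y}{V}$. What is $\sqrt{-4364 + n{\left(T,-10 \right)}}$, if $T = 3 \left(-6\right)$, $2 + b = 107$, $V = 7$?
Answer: $\frac{i \sqrt{855678}}{14} \approx 66.073 i$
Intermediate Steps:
$b = 105$ ($b = -2 + 107 = 105$)
$T = -18$
$n{\left(H,y \right)} = \frac{15}{y} + \frac{y}{49}$ ($n{\left(H,y \right)} = \frac{\frac{105}{y} + \frac{y}{7}}{7} = \frac{15}{y} + \frac{y}{49}$)
$\sqrt{-4364 + n{\left(T,-10 \right)}} = \sqrt{-4364 + \left(\frac{15}{-10} + \frac{1}{49} \left(-10\right)\right)} = \sqrt{-4364 + \left(15 \left(- \frac{1}{10}\right) - \frac{10}{49}\right)} = \sqrt{-4364 - \frac{167}{98}} = \sqrt{- \frac{427839}{98}} = \frac{i \sqrt{855678}}{14}$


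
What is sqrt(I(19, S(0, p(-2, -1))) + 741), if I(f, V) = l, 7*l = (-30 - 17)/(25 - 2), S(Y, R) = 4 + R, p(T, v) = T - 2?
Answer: sqrt(19199894)/161 ≈ 27.216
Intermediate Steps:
p(T, v) = -2 + T
l = -47/161 (l = ((-30 - 17)/(25 - 2))/7 = (-47/23)/7 = (-47*1/23)/7 = (1/7)*(-47/23) = -47/161 ≈ -0.29193)
I(f, V) = -47/161
sqrt(I(19, S(0, p(-2, -1))) + 741) = sqrt(-47/161 + 741) = sqrt(119254/161) = sqrt(19199894)/161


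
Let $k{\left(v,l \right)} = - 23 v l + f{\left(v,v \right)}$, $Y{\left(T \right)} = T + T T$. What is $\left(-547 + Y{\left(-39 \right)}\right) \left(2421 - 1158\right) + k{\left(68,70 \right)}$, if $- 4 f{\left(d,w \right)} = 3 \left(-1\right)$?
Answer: $\frac{4285703}{4} \approx 1.0714 \cdot 10^{6}$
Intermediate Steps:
$Y{\left(T \right)} = T + T^{2}$
$f{\left(d,w \right)} = \frac{3}{4}$ ($f{\left(d,w \right)} = - \frac{3 \left(-1\right)}{4} = \left(- \frac{1}{4}\right) \left(-3\right) = \frac{3}{4}$)
$k{\left(v,l \right)} = \frac{3}{4} - 23 l v$ ($k{\left(v,l \right)} = - 23 v l + \frac{3}{4} = - 23 l v + \frac{3}{4} = \frac{3}{4} - 23 l v$)
$\left(-547 + Y{\left(-39 \right)}\right) \left(2421 - 1158\right) + k{\left(68,70 \right)} = \left(-547 - 39 \left(1 - 39\right)\right) \left(2421 - 1158\right) + \left(\frac{3}{4} - 1610 \cdot 68\right) = \left(-547 - -1482\right) 1263 + \left(\frac{3}{4} - 109480\right) = \left(-547 + 1482\right) 1263 - \frac{437917}{4} = 935 \cdot 1263 - \frac{437917}{4} = 1180905 - \frac{437917}{4} = \frac{4285703}{4}$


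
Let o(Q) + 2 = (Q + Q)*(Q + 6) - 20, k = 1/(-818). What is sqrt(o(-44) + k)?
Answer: sqrt(2222829110)/818 ≈ 57.637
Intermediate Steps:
k = -1/818 ≈ -0.0012225
o(Q) = -22 + 2*Q*(6 + Q) (o(Q) = -2 + ((Q + Q)*(Q + 6) - 20) = -2 + ((2*Q)*(6 + Q) - 20) = -2 + (2*Q*(6 + Q) - 20) = -2 + (-20 + 2*Q*(6 + Q)) = -22 + 2*Q*(6 + Q))
sqrt(o(-44) + k) = sqrt((-22 + 2*(-44)**2 + 12*(-44)) - 1/818) = sqrt((-22 + 2*1936 - 528) - 1/818) = sqrt((-22 + 3872 - 528) - 1/818) = sqrt(3322 - 1/818) = sqrt(2717395/818) = sqrt(2222829110)/818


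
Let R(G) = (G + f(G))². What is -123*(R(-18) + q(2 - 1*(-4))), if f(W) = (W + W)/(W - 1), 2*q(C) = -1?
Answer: -22990053/722 ≈ -31842.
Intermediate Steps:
q(C) = -½ (q(C) = (½)*(-1) = -½)
f(W) = 2*W/(-1 + W) (f(W) = (2*W)/(-1 + W) = 2*W/(-1 + W))
R(G) = (G + 2*G/(-1 + G))²
-123*(R(-18) + q(2 - 1*(-4))) = -123*((-18)²*(1 - 18)²/(-1 - 18)² - ½) = -123*(324*(-17)²/(-19)² - ½) = -123*(324*289*(1/361) - ½) = -123*(93636/361 - ½) = -123*186911/722 = -22990053/722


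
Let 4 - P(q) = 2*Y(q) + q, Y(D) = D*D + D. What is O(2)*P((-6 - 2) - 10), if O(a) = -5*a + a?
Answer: 4720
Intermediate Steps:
O(a) = -4*a
Y(D) = D + D**2 (Y(D) = D**2 + D = D + D**2)
P(q) = 4 - q - 2*q*(1 + q) (P(q) = 4 - (2*(q*(1 + q)) + q) = 4 - (2*q*(1 + q) + q) = 4 - (q + 2*q*(1 + q)) = 4 + (-q - 2*q*(1 + q)) = 4 - q - 2*q*(1 + q))
O(2)*P((-6 - 2) - 10) = (-4*2)*(4 - ((-6 - 2) - 10) - 2*((-6 - 2) - 10)*(1 + ((-6 - 2) - 10))) = -8*(4 - (-8 - 10) - 2*(-8 - 10)*(1 + (-8 - 10))) = -8*(4 - 1*(-18) - 2*(-18)*(1 - 18)) = -8*(4 + 18 - 2*(-18)*(-17)) = -8*(4 + 18 - 612) = -8*(-590) = 4720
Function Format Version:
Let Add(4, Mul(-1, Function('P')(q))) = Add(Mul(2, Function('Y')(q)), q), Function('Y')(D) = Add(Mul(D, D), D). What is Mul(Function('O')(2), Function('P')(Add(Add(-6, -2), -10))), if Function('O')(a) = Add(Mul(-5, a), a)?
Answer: 4720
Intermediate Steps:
Function('O')(a) = Mul(-4, a)
Function('Y')(D) = Add(D, Pow(D, 2)) (Function('Y')(D) = Add(Pow(D, 2), D) = Add(D, Pow(D, 2)))
Function('P')(q) = Add(4, Mul(-1, q), Mul(-2, q, Add(1, q))) (Function('P')(q) = Add(4, Mul(-1, Add(Mul(2, Mul(q, Add(1, q))), q))) = Add(4, Mul(-1, Add(Mul(2, q, Add(1, q)), q))) = Add(4, Mul(-1, Add(q, Mul(2, q, Add(1, q))))) = Add(4, Add(Mul(-1, q), Mul(-2, q, Add(1, q)))) = Add(4, Mul(-1, q), Mul(-2, q, Add(1, q))))
Mul(Function('O')(2), Function('P')(Add(Add(-6, -2), -10))) = Mul(Mul(-4, 2), Add(4, Mul(-1, Add(Add(-6, -2), -10)), Mul(-2, Add(Add(-6, -2), -10), Add(1, Add(Add(-6, -2), -10))))) = Mul(-8, Add(4, Mul(-1, Add(-8, -10)), Mul(-2, Add(-8, -10), Add(1, Add(-8, -10))))) = Mul(-8, Add(4, Mul(-1, -18), Mul(-2, -18, Add(1, -18)))) = Mul(-8, Add(4, 18, Mul(-2, -18, -17))) = Mul(-8, Add(4, 18, -612)) = Mul(-8, -590) = 4720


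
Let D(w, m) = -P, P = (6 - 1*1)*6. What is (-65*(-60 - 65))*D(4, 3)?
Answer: -243750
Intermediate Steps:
P = 30 (P = (6 - 1)*6 = 5*6 = 30)
D(w, m) = -30 (D(w, m) = -1*30 = -30)
(-65*(-60 - 65))*D(4, 3) = -65*(-60 - 65)*(-30) = -65*(-125)*(-30) = 8125*(-30) = -243750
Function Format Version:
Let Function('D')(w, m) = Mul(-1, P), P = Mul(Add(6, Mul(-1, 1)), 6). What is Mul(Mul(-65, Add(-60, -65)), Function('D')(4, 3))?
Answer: -243750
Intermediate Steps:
P = 30 (P = Mul(Add(6, -1), 6) = Mul(5, 6) = 30)
Function('D')(w, m) = -30 (Function('D')(w, m) = Mul(-1, 30) = -30)
Mul(Mul(-65, Add(-60, -65)), Function('D')(4, 3)) = Mul(Mul(-65, Add(-60, -65)), -30) = Mul(Mul(-65, -125), -30) = Mul(8125, -30) = -243750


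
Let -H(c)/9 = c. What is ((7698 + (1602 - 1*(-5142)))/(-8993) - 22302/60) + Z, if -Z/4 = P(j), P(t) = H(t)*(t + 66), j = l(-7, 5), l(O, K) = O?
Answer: -1370650641/89930 ≈ -15241.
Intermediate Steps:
H(c) = -9*c
j = -7
P(t) = -9*t*(66 + t) (P(t) = (-9*t)*(t + 66) = (-9*t)*(66 + t) = -9*t*(66 + t))
Z = -14868 (Z = -(-36)*(-7)*(66 - 7) = -(-36)*(-7)*59 = -4*3717 = -14868)
((7698 + (1602 - 1*(-5142)))/(-8993) - 22302/60) + Z = ((7698 + (1602 - 1*(-5142)))/(-8993) - 22302/60) - 14868 = ((7698 + (1602 + 5142))*(-1/8993) - 22302*1/60) - 14868 = ((7698 + 6744)*(-1/8993) - 3717/10) - 14868 = (14442*(-1/8993) - 3717/10) - 14868 = (-14442/8993 - 3717/10) - 14868 = -33571401/89930 - 14868 = -1370650641/89930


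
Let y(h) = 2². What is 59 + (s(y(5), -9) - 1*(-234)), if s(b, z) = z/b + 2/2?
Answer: 1167/4 ≈ 291.75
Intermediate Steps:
y(h) = 4
s(b, z) = 1 + z/b (s(b, z) = z/b + 2*(½) = z/b + 1 = 1 + z/b)
59 + (s(y(5), -9) - 1*(-234)) = 59 + ((4 - 9)/4 - 1*(-234)) = 59 + ((¼)*(-5) + 234) = 59 + (-5/4 + 234) = 59 + 931/4 = 1167/4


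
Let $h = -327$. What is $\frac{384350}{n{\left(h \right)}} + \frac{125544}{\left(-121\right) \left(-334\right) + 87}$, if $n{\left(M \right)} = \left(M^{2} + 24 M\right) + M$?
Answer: $\frac{13982265763}{1999817877} \approx 6.9918$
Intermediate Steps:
$n{\left(M \right)} = M^{2} + 25 M$
$\frac{384350}{n{\left(h \right)}} + \frac{125544}{\left(-121\right) \left(-334\right) + 87} = \frac{384350}{\left(-327\right) \left(25 - 327\right)} + \frac{125544}{\left(-121\right) \left(-334\right) + 87} = \frac{384350}{\left(-327\right) \left(-302\right)} + \frac{125544}{40414 + 87} = \frac{384350}{98754} + \frac{125544}{40501} = 384350 \cdot \frac{1}{98754} + 125544 \cdot \frac{1}{40501} = \frac{192175}{49377} + \frac{125544}{40501} = \frac{13982265763}{1999817877}$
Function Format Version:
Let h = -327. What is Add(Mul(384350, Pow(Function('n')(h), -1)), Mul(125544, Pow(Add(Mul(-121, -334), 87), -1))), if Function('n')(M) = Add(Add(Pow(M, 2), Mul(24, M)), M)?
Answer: Rational(13982265763, 1999817877) ≈ 6.9918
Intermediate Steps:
Function('n')(M) = Add(Pow(M, 2), Mul(25, M))
Add(Mul(384350, Pow(Function('n')(h), -1)), Mul(125544, Pow(Add(Mul(-121, -334), 87), -1))) = Add(Mul(384350, Pow(Mul(-327, Add(25, -327)), -1)), Mul(125544, Pow(Add(Mul(-121, -334), 87), -1))) = Add(Mul(384350, Pow(Mul(-327, -302), -1)), Mul(125544, Pow(Add(40414, 87), -1))) = Add(Mul(384350, Pow(98754, -1)), Mul(125544, Pow(40501, -1))) = Add(Mul(384350, Rational(1, 98754)), Mul(125544, Rational(1, 40501))) = Add(Rational(192175, 49377), Rational(125544, 40501)) = Rational(13982265763, 1999817877)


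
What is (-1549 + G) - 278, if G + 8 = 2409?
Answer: 574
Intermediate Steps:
G = 2401 (G = -8 + 2409 = 2401)
(-1549 + G) - 278 = (-1549 + 2401) - 278 = 852 - 278 = 574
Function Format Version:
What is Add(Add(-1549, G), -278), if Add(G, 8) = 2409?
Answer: 574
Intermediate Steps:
G = 2401 (G = Add(-8, 2409) = 2401)
Add(Add(-1549, G), -278) = Add(Add(-1549, 2401), -278) = Add(852, -278) = 574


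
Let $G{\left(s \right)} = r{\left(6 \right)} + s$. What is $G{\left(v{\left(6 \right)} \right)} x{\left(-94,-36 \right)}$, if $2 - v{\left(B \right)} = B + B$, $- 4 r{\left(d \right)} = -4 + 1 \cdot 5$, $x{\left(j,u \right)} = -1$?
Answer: $\frac{41}{4} \approx 10.25$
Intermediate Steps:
$r{\left(d \right)} = - \frac{1}{4}$ ($r{\left(d \right)} = - \frac{-4 + 1 \cdot 5}{4} = - \frac{-4 + 5}{4} = \left(- \frac{1}{4}\right) 1 = - \frac{1}{4}$)
$v{\left(B \right)} = 2 - 2 B$ ($v{\left(B \right)} = 2 - \left(B + B\right) = 2 - 2 B$)
$G{\left(s \right)} = - \frac{1}{4} + s$
$G{\left(v{\left(6 \right)} \right)} x{\left(-94,-36 \right)} = \left(- \frac{1}{4} + \left(2 - 12\right)\right) \left(-1\right) = \left(- \frac{1}{4} - 10\right) \left(-1\right) = \left(- \frac{41}{4}\right) \left(-1\right) = \frac{41}{4}$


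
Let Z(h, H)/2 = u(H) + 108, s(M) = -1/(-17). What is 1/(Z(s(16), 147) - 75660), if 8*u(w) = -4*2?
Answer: -1/75446 ≈ -1.3255e-5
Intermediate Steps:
u(w) = -1 (u(w) = (-4*2)/8 = (⅛)*(-8) = -1)
s(M) = 1/17 (s(M) = -1*(-1/17) = 1/17)
Z(h, H) = 214 (Z(h, H) = 2*(-1 + 108) = 2*107 = 214)
1/(Z(s(16), 147) - 75660) = 1/(214 - 75660) = 1/(-75446) = -1/75446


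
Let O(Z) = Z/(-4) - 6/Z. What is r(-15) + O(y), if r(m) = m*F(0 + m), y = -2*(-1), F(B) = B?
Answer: 443/2 ≈ 221.50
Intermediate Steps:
y = 2
O(Z) = -6/Z - Z/4 (O(Z) = Z*(-¼) - 6/Z = -Z/4 - 6/Z = -6/Z - Z/4)
r(m) = m² (r(m) = m*(0 + m) = m*m = m²)
r(-15) + O(y) = (-15)² + (-6/2 - ¼*2) = 225 + (-6*½ - ½) = 225 + (-3 - ½) = 225 - 7/2 = 443/2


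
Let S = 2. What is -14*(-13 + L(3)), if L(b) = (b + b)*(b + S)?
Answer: -238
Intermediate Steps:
L(b) = 2*b*(2 + b) (L(b) = (b + b)*(b + 2) = (2*b)*(2 + b) = 2*b*(2 + b))
-14*(-13 + L(3)) = -14*(-13 + 2*3*(2 + 3)) = -14*(-13 + 2*3*5) = -14*(-13 + 30) = -14*17 = -238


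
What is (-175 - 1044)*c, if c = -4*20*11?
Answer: 1072720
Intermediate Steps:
c = -880 (c = -80*11 = -880)
(-175 - 1044)*c = (-175 - 1044)*(-880) = -1219*(-880) = 1072720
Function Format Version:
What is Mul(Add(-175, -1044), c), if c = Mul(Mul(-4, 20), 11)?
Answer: 1072720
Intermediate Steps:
c = -880 (c = Mul(-80, 11) = -880)
Mul(Add(-175, -1044), c) = Mul(Add(-175, -1044), -880) = Mul(-1219, -880) = 1072720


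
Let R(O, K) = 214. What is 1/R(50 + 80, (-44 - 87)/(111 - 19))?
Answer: 1/214 ≈ 0.0046729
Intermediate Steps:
1/R(50 + 80, (-44 - 87)/(111 - 19)) = 1/214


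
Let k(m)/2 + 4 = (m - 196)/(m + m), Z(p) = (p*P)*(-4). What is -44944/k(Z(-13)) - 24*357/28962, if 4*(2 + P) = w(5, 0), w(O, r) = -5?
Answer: 12220747612/1588083 ≈ 7695.3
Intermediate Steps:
P = -13/4 (P = -2 + (1/4)*(-5) = -2 - 5/4 = -13/4 ≈ -3.2500)
Z(p) = 13*p (Z(p) = (p*(-13/4))*(-4) = -13*p/4*(-4) = 13*p)
k(m) = -8 + (-196 + m)/m (k(m) = -8 + 2*((m - 196)/(m + m)) = -8 + 2*((-196 + m)/((2*m))) = -8 + 2*((-196 + m)*(1/(2*m))) = -8 + 2*((-196 + m)/(2*m)) = -8 + (-196 + m)/m)
-44944/k(Z(-13)) - 24*357/28962 = -44944/(-7 - 196/(13*(-13))) - 24*357/28962 = -44944/(-7 - 196/(-169)) - 8568*1/28962 = -44944/(-7 - 196*(-1/169)) - 476/1609 = -44944/(-7 + 196/169) - 476/1609 = -44944/(-987/169) - 476/1609 = -44944*(-169/987) - 476/1609 = 7595536/987 - 476/1609 = 12220747612/1588083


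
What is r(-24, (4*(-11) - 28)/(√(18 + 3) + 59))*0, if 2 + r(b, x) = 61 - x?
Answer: 0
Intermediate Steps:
r(b, x) = 59 - x (r(b, x) = -2 + (61 - x) = 59 - x)
r(-24, (4*(-11) - 28)/(√(18 + 3) + 59))*0 = (59 - (4*(-11) - 28)/(√(18 + 3) + 59))*0 = (59 - (-44 - 28)/(√21 + 59))*0 = (59 - (-72)/(59 + √21))*0 = (59 + 72/(59 + √21))*0 = 0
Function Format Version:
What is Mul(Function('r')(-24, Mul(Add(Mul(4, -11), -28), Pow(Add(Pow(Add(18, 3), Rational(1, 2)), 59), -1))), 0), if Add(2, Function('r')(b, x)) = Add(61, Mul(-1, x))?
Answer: 0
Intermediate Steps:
Function('r')(b, x) = Add(59, Mul(-1, x)) (Function('r')(b, x) = Add(-2, Add(61, Mul(-1, x))) = Add(59, Mul(-1, x)))
Mul(Function('r')(-24, Mul(Add(Mul(4, -11), -28), Pow(Add(Pow(Add(18, 3), Rational(1, 2)), 59), -1))), 0) = Mul(Add(59, Mul(-1, Mul(Add(Mul(4, -11), -28), Pow(Add(Pow(Add(18, 3), Rational(1, 2)), 59), -1)))), 0) = Mul(Add(59, Mul(-1, Mul(Add(-44, -28), Pow(Add(Pow(21, Rational(1, 2)), 59), -1)))), 0) = Mul(Add(59, Mul(-1, Mul(-72, Pow(Add(59, Pow(21, Rational(1, 2))), -1)))), 0) = Mul(Add(59, Mul(72, Pow(Add(59, Pow(21, Rational(1, 2))), -1))), 0) = 0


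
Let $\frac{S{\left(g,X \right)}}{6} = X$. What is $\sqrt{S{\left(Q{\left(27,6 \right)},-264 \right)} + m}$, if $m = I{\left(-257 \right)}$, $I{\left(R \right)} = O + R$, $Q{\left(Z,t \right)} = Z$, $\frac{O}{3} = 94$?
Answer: $i \sqrt{1559} \approx 39.484 i$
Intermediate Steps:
$O = 282$ ($O = 3 \cdot 94 = 282$)
$S{\left(g,X \right)} = 6 X$
$I{\left(R \right)} = 282 + R$
$m = 25$ ($m = 282 - 257 = 25$)
$\sqrt{S{\left(Q{\left(27,6 \right)},-264 \right)} + m} = \sqrt{6 \left(-264\right) + 25} = \sqrt{-1584 + 25} = \sqrt{-1559} = i \sqrt{1559}$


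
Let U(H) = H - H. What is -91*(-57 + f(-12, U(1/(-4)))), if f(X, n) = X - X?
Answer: 5187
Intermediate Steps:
U(H) = 0
f(X, n) = 0
-91*(-57 + f(-12, U(1/(-4)))) = -91*(-57 + 0) = -91*(-57) = 5187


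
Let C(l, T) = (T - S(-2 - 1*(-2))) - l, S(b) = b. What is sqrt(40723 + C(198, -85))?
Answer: 2*sqrt(10110) ≈ 201.10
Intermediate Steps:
C(l, T) = T - l (C(l, T) = (T - (-2 - 1*(-2))) - l = (T - (-2 + 2)) - l = (T - 1*0) - l = (T + 0) - l = T - l)
sqrt(40723 + C(198, -85)) = sqrt(40723 + (-85 - 1*198)) = sqrt(40723 + (-85 - 198)) = sqrt(40723 - 283) = sqrt(40440) = 2*sqrt(10110)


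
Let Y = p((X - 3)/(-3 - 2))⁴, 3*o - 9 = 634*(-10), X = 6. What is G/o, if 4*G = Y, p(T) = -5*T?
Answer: -243/25324 ≈ -0.0095956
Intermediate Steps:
o = -6331/3 (o = 3 + (634*(-10))/3 = 3 + (⅓)*(-6340) = 3 - 6340/3 = -6331/3 ≈ -2110.3)
Y = 81 (Y = (-5*(6 - 3)/(-3 - 2))⁴ = (-15/(-5))⁴ = (-15*(-1)/5)⁴ = (-5*(-⅗))⁴ = 3⁴ = 81)
G = 81/4 (G = (¼)*81 = 81/4 ≈ 20.250)
G/o = 81/(4*(-6331/3)) = (81/4)*(-3/6331) = -243/25324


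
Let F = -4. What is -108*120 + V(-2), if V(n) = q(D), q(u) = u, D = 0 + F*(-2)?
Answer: -12952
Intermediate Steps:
D = 8 (D = 0 - 4*(-2) = 0 + 8 = 8)
V(n) = 8
-108*120 + V(-2) = -108*120 + 8 = -12960 + 8 = -12952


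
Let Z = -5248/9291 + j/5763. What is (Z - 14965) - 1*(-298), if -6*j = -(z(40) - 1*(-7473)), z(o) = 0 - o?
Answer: -1570698132469/107088066 ≈ -14667.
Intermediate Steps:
z(o) = -o
j = 7433/6 (j = -(-1)*(-1*40 - 1*(-7473))/6 = -(-1)*(-40 + 7473)/6 = -(-1)*7433/6 = -1/6*(-7433) = 7433/6 ≈ 1238.8)
Z = -37468447/107088066 (Z = -5248/9291 + (7433/6)/5763 = -5248*1/9291 + (7433/6)*(1/5763) = -5248/9291 + 7433/34578 = -37468447/107088066 ≈ -0.34988)
(Z - 14965) - 1*(-298) = (-37468447/107088066 - 14965) - 1*(-298) = -1602610376137/107088066 + 298 = -1570698132469/107088066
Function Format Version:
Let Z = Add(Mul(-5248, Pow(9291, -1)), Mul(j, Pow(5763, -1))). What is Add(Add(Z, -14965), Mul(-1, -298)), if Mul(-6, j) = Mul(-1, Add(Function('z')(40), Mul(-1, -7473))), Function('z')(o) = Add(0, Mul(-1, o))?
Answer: Rational(-1570698132469, 107088066) ≈ -14667.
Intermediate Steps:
Function('z')(o) = Mul(-1, o)
j = Rational(7433, 6) (j = Mul(Rational(-1, 6), Mul(-1, Add(Mul(-1, 40), Mul(-1, -7473)))) = Mul(Rational(-1, 6), Mul(-1, Add(-40, 7473))) = Mul(Rational(-1, 6), Mul(-1, 7433)) = Mul(Rational(-1, 6), -7433) = Rational(7433, 6) ≈ 1238.8)
Z = Rational(-37468447, 107088066) (Z = Add(Mul(-5248, Pow(9291, -1)), Mul(Rational(7433, 6), Pow(5763, -1))) = Add(Mul(-5248, Rational(1, 9291)), Mul(Rational(7433, 6), Rational(1, 5763))) = Add(Rational(-5248, 9291), Rational(7433, 34578)) = Rational(-37468447, 107088066) ≈ -0.34988)
Add(Add(Z, -14965), Mul(-1, -298)) = Add(Add(Rational(-37468447, 107088066), -14965), Mul(-1, -298)) = Add(Rational(-1602610376137, 107088066), 298) = Rational(-1570698132469, 107088066)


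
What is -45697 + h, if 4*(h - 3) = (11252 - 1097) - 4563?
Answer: -44296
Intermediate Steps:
h = 1401 (h = 3 + ((11252 - 1097) - 4563)/4 = 3 + (10155 - 4563)/4 = 3 + (¼)*5592 = 3 + 1398 = 1401)
-45697 + h = -45697 + 1401 = -44296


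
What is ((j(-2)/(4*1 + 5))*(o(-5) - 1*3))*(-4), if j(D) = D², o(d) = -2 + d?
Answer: 160/9 ≈ 17.778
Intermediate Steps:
((j(-2)/(4*1 + 5))*(o(-5) - 1*3))*(-4) = (((-2)²/(4*1 + 5))*((-2 - 5) - 1*3))*(-4) = ((4/(4 + 5))*(-7 - 3))*(-4) = ((4/9)*(-10))*(-4) = -40/9*(-4) = 160/9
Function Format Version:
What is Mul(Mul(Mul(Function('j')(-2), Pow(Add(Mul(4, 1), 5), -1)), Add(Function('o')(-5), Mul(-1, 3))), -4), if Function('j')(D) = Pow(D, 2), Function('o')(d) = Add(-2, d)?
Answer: Rational(160, 9) ≈ 17.778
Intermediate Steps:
Mul(Mul(Mul(Function('j')(-2), Pow(Add(Mul(4, 1), 5), -1)), Add(Function('o')(-5), Mul(-1, 3))), -4) = Mul(Mul(Mul(Pow(-2, 2), Pow(Add(Mul(4, 1), 5), -1)), Add(Add(-2, -5), Mul(-1, 3))), -4) = Mul(Mul(Mul(4, Pow(Add(4, 5), -1)), Add(-7, -3)), -4) = Mul(Mul(Mul(4, Pow(9, -1)), -10), -4) = Mul(Mul(Mul(4, Rational(1, 9)), -10), -4) = Mul(Mul(Rational(4, 9), -10), -4) = Mul(Rational(-40, 9), -4) = Rational(160, 9)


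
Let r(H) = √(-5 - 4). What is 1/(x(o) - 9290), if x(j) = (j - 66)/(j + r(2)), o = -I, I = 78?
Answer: -3144041/29202345082 - 12*I/14601172541 ≈ -0.00010766 - 8.2185e-10*I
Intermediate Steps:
r(H) = 3*I (r(H) = √(-9) = 3*I)
o = -78 (o = -1*78 = -78)
x(j) = (-66 + j)/(j + 3*I) (x(j) = (j - 66)/(j + 3*I) = (-66 + j)/(j + 3*I))
1/(x(o) - 9290) = 1/((-66 - 78)/(-78 + 3*I) - 9290) = 1/(((-78 - 3*I)/6093)*(-144) - 9290) = 1/(-16*(-78 - 3*I)/677 - 9290) = 1/(-9290 - 16*(-78 - 3*I)/677)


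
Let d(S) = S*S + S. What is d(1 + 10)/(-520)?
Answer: -33/130 ≈ -0.25385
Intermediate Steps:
d(S) = S + S² (d(S) = S² + S = S + S²)
d(1 + 10)/(-520) = ((1 + 10)*(1 + (1 + 10)))/(-520) = (11*(1 + 11))*(-1/520) = (11*12)*(-1/520) = 132*(-1/520) = -33/130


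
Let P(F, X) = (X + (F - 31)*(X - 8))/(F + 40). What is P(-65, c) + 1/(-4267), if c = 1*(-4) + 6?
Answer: -2466351/106675 ≈ -23.120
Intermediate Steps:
c = 2 (c = -4 + 6 = 2)
P(F, X) = (X + (-31 + F)*(-8 + X))/(40 + F)
P(-65, c) + 1/(-4267) = (248 - 30*2 - 8*(-65) - 65*2)/(40 - 65) + 1/(-4267) = (248 - 60 + 520 - 130)/(-25) - 1/4267 = -1/25*578 - 1/4267 = -578/25 - 1/4267 = -2466351/106675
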